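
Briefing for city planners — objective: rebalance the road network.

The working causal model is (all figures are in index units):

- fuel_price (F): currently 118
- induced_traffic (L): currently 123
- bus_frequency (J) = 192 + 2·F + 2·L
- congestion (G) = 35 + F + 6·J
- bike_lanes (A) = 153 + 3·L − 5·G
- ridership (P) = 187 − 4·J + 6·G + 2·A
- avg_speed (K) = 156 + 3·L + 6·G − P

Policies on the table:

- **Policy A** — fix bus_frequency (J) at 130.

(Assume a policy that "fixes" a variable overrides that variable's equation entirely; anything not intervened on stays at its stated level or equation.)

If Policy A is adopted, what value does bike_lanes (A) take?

Policy A (J := 130):
  F = 118
  L = 123
  J = 130
  G = 35 + 118 + 6·130 = 933
  A = 153 + 3·123 − 5·933 = -4143

-4143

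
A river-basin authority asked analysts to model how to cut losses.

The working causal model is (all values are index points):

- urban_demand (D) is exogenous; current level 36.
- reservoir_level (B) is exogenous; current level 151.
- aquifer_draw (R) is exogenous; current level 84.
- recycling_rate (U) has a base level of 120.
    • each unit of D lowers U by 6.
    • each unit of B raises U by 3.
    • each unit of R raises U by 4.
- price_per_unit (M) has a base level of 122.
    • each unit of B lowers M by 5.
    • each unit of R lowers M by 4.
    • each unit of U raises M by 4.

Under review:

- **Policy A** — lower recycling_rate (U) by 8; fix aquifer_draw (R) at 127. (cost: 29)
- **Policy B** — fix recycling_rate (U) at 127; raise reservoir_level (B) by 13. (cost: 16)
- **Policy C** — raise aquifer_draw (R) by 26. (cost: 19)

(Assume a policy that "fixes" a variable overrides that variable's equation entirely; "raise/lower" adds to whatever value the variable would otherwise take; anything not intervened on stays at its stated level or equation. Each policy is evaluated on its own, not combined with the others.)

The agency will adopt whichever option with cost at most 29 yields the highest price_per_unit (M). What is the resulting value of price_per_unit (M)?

2287

Policy A (U − 8, R := 127):
  D = 36
  B = 151
  R = 127
  U = 120 − 6·36 + 3·151 + 4·127 (−8 from intervention) = 857
  M = 122 − 5·151 − 4·127 + 4·857 = 2287
Policy B (U := 127, B + 13):
  D = 36
  B = 151 + 13 = 164
  R = 84
  U = 127
  M = 122 − 5·164 − 4·84 + 4·127 = -526
Policy C (R + 26):
  D = 36
  B = 151
  R = 84 + 26 = 110
  U = 120 − 6·36 + 3·151 + 4·110 = 797
  M = 122 − 5·151 − 4·110 + 4·797 = 2115
Comparing — Policy A: M=2287, Policy B: M=-526, Policy C: M=2115. Highest is 2287 (Policy A).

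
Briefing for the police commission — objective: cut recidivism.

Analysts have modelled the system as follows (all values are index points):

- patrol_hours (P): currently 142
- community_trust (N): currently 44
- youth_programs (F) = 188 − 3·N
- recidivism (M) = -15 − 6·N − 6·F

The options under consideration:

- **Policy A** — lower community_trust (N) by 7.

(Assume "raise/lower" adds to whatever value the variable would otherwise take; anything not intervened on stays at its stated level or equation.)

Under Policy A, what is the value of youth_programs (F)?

Policy A (N − 7):
  N = 44 − 7 = 37
  F = 188 − 3·37 = 77

77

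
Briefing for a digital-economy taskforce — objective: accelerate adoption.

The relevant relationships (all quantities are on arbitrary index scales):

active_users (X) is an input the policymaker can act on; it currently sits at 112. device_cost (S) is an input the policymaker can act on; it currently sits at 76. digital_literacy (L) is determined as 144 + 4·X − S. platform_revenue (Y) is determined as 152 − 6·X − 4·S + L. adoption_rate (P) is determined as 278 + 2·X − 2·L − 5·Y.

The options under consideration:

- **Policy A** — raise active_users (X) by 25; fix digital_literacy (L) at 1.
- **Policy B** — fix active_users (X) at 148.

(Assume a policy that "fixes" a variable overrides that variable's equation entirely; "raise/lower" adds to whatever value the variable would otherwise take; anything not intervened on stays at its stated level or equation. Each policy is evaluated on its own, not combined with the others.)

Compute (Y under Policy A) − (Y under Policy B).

Policy A (X + 25, L := 1):
  X = 112 + 25 = 137
  S = 76
  L = 1
  Y = 152 − 6·137 − 4·76 + 1 = -973
Policy B (X := 148):
  X = 148
  S = 76
  L = 144 + 4·148 − 76 = 660
  Y = 152 − 6·148 − 4·76 + 660 = -380
Y: -973 − (-380) = -593

-593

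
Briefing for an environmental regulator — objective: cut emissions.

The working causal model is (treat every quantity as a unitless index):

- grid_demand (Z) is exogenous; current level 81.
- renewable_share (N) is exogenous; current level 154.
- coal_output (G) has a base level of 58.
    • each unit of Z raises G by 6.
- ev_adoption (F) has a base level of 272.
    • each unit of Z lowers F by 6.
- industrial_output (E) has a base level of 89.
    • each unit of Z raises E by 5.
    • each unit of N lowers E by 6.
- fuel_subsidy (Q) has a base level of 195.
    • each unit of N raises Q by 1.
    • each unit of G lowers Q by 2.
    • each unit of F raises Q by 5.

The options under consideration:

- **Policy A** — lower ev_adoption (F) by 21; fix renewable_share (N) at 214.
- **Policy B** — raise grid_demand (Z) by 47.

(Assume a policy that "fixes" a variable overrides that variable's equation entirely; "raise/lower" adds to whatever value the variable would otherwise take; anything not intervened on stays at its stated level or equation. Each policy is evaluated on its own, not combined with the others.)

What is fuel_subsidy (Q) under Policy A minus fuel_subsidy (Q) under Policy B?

1929

Policy A (F − 21, N := 214):
  Z = 81
  N = 214
  G = 58 + 6·81 = 544
  F = 272 − 6·81 (−21 from intervention) = -235
  Q = 195 + 214 − 2·544 + 5·(-235) = -1854
Policy B (Z + 47):
  Z = 81 + 47 = 128
  N = 154
  G = 58 + 6·128 = 826
  F = 272 − 6·128 = -496
  Q = 195 + 154 − 2·826 + 5·(-496) = -3783
Q: -1854 − (-3783) = 1929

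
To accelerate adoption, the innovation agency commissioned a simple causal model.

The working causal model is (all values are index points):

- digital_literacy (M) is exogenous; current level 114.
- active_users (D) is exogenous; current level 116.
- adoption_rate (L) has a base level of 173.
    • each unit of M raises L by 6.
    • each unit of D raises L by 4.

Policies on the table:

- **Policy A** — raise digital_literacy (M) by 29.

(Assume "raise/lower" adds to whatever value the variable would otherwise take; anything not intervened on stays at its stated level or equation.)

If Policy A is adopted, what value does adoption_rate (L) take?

Policy A (M + 29):
  M = 114 + 29 = 143
  D = 116
  L = 173 + 6·143 + 4·116 = 1495

1495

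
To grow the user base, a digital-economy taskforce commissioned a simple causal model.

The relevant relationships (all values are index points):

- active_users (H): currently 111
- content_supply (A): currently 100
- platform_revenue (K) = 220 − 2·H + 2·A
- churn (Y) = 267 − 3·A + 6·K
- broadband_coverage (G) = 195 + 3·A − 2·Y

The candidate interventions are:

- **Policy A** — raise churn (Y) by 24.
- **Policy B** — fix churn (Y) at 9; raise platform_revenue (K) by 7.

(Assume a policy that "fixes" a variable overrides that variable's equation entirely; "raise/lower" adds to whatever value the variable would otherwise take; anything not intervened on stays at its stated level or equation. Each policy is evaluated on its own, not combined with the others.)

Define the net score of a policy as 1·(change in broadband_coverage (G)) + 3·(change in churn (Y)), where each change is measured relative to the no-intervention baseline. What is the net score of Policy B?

-1146

Baseline:
  H = 111
  A = 100
  K = 220 − 2·111 + 2·100 = 198
  Y = 267 − 3·100 + 6·198 = 1155
  G = 195 + 3·100 − 2·1155 = -1815
Policy B (Y := 9, K + 7):
  H = 111
  A = 100
  K = 220 − 2·111 + 2·100 (+7 from intervention) = 205
  Y = 9
  G = 195 + 3·100 − 2·9 = 477
ΔG = 477 − (-1815) = 2292; ΔY = 9 − 1155 = -1146
Score = 1·2292 + 3·(-1146) = -1146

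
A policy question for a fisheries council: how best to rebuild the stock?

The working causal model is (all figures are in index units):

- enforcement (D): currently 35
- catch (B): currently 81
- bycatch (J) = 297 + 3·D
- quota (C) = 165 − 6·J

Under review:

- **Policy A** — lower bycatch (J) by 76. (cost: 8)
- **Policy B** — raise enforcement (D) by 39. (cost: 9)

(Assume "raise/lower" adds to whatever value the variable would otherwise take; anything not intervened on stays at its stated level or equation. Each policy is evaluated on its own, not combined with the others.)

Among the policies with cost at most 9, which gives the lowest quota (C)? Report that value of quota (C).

Policy A (J − 76):
  D = 35
  J = 297 + 3·35 (−76 from intervention) = 326
  C = 165 − 6·326 = -1791
Policy B (D + 39):
  D = 35 + 39 = 74
  J = 297 + 3·74 = 519
  C = 165 − 6·519 = -2949
Comparing — Policy A: C=-1791, Policy B: C=-2949. Lowest is -2949 (Policy B).

-2949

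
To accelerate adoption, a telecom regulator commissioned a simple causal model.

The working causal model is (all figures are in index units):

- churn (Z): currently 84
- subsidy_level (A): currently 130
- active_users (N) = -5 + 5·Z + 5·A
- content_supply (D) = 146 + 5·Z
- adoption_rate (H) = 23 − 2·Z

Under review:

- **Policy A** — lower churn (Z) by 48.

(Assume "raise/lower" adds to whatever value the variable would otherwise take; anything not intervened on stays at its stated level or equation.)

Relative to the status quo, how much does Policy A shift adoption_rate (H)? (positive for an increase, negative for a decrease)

96

Baseline:
  Z = 84
  H = 23 − 2·84 = -145
Policy A (Z − 48):
  Z = 84 − 48 = 36
  H = 23 − 2·36 = -49
Change in H: -49 − (-145) = 96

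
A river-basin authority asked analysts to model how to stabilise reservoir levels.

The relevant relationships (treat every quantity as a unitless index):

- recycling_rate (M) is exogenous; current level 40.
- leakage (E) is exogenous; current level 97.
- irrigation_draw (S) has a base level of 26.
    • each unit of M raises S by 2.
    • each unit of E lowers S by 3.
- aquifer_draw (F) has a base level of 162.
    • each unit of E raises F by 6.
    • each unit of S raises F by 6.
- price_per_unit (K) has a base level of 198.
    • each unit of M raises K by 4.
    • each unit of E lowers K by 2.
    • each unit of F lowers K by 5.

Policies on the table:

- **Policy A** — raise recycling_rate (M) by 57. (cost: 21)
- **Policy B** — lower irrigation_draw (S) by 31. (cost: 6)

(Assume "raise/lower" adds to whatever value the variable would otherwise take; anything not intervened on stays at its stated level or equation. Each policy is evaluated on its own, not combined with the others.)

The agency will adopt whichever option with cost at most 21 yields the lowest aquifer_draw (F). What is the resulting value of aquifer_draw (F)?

Policy A (M + 57):
  M = 40 + 57 = 97
  E = 97
  S = 26 + 2·97 − 3·97 = -71
  F = 162 + 6·97 + 6·(-71) = 318
Policy B (S − 31):
  M = 40
  E = 97
  S = 26 + 2·40 − 3·97 (−31 from intervention) = -216
  F = 162 + 6·97 + 6·(-216) = -552
Comparing — Policy A: F=318, Policy B: F=-552. Lowest is -552 (Policy B).

-552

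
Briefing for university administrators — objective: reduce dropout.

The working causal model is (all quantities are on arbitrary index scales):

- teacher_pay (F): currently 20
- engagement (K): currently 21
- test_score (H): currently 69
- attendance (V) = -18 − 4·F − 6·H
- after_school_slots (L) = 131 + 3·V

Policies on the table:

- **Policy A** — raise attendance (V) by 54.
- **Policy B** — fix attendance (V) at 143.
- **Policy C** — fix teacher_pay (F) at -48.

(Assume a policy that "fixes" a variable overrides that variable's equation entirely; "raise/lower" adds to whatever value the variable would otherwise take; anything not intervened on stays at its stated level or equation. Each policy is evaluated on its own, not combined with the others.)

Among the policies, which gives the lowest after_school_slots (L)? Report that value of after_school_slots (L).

Policy A (V + 54):
  F = 20
  H = 69
  V = -18 − 4·20 − 6·69 (+54 from intervention) = -458
  L = 131 + 3·(-458) = -1243
Policy B (V := 143):
  F = 20
  H = 69
  V = 143
  L = 131 + 3·143 = 560
Policy C (F := -48):
  F = -48
  H = 69
  V = -18 − 4·(-48) − 6·69 = -240
  L = 131 + 3·(-240) = -589
Comparing — Policy A: L=-1243, Policy B: L=560, Policy C: L=-589. Lowest is -1243 (Policy A).

-1243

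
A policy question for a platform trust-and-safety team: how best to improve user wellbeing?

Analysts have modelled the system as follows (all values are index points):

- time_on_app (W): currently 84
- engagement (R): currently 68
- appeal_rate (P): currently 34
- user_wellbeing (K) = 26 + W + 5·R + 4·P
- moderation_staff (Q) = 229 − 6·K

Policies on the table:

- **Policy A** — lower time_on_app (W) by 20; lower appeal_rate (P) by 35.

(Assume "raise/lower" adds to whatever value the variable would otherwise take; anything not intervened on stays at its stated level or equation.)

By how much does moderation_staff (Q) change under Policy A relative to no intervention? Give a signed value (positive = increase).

Baseline:
  W = 84
  R = 68
  P = 34
  K = 26 + 84 + 5·68 + 4·34 = 586
  Q = 229 − 6·586 = -3287
Policy A (W − 20, P − 35):
  W = 84 − 20 = 64
  R = 68
  P = 34 − 35 = -1
  K = 26 + 64 + 5·68 + 4·(-1) = 426
  Q = 229 − 6·426 = -2327
Change in Q: -2327 − (-3287) = 960

960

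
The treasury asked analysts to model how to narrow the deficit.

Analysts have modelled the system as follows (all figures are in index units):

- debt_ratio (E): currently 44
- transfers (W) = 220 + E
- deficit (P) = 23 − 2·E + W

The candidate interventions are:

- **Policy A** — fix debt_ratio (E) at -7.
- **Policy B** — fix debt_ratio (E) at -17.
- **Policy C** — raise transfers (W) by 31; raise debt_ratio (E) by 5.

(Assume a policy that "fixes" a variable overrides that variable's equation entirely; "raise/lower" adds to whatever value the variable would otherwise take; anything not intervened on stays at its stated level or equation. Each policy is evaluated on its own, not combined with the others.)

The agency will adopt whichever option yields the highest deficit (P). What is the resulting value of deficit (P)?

Policy A (E := -7):
  E = -7
  W = 220 + (-7) = 213
  P = 23 − 2·(-7) + 213 = 250
Policy B (E := -17):
  E = -17
  W = 220 + (-17) = 203
  P = 23 − 2·(-17) + 203 = 260
Policy C (W + 31, E + 5):
  E = 44 + 5 = 49
  W = 220 + 49 (+31 from intervention) = 300
  P = 23 − 2·49 + 300 = 225
Comparing — Policy A: P=250, Policy B: P=260, Policy C: P=225. Highest is 260 (Policy B).

260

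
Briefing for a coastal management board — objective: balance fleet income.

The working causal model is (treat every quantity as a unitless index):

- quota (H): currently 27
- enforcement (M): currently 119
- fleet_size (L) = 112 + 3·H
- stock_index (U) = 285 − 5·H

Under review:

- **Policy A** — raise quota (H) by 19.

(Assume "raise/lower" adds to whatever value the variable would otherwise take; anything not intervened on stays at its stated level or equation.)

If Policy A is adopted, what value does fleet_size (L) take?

Policy A (H + 19):
  H = 27 + 19 = 46
  L = 112 + 3·46 = 250

250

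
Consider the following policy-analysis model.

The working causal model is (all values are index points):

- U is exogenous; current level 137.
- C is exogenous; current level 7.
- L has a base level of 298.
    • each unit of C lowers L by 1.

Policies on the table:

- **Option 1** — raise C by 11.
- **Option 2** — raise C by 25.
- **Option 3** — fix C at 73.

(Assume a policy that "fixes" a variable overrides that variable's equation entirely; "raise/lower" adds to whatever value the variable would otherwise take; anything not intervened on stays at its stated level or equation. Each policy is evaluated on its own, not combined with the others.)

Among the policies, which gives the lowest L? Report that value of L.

Option 1 (C + 11):
  C = 7 + 11 = 18
  L = 298 − 18 = 280
Option 2 (C + 25):
  C = 7 + 25 = 32
  L = 298 − 32 = 266
Option 3 (C := 73):
  C = 73
  L = 298 − 73 = 225
Comparing — Option 1: L=280, Option 2: L=266, Option 3: L=225. Lowest is 225 (Option 3).

225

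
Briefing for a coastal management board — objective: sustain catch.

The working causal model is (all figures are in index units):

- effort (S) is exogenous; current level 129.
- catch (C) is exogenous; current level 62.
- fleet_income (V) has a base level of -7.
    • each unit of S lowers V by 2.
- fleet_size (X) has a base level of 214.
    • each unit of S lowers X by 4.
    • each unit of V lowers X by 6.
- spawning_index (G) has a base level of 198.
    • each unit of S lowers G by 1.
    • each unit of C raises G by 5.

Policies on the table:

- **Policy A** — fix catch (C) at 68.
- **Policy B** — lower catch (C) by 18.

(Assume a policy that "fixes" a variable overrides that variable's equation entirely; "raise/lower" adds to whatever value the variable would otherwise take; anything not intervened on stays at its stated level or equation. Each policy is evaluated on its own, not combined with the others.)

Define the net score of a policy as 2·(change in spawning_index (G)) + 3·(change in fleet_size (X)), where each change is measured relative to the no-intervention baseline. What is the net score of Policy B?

-180

Baseline:
  S = 129
  C = 62
  V = -7 − 2·129 = -265
  X = 214 − 4·129 − 6·(-265) = 1288
  G = 198 − 129 + 5·62 = 379
Policy B (C − 18):
  S = 129
  C = 62 − 18 = 44
  V = -7 − 2·129 = -265
  X = 214 − 4·129 − 6·(-265) = 1288
  G = 198 − 129 + 5·44 = 289
ΔG = 289 − 379 = -90; ΔX = 1288 − 1288 = 0
Score = 2·(-90) + 3·0 = -180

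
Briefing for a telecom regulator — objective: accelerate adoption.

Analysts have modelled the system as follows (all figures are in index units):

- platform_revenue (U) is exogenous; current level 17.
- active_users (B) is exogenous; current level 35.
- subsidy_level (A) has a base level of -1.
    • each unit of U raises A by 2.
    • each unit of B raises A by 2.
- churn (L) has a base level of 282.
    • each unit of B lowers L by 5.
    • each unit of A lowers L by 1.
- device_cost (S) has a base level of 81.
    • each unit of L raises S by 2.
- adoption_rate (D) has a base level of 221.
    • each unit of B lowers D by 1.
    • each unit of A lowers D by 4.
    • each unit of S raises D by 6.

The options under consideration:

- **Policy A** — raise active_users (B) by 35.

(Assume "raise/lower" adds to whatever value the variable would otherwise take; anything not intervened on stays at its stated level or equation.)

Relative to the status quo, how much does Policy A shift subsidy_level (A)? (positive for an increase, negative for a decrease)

Baseline:
  U = 17
  B = 35
  A = -1 + 2·17 + 2·35 = 103
Policy A (B + 35):
  U = 17
  B = 35 + 35 = 70
  A = -1 + 2·17 + 2·70 = 173
Change in A: 173 − 103 = 70

70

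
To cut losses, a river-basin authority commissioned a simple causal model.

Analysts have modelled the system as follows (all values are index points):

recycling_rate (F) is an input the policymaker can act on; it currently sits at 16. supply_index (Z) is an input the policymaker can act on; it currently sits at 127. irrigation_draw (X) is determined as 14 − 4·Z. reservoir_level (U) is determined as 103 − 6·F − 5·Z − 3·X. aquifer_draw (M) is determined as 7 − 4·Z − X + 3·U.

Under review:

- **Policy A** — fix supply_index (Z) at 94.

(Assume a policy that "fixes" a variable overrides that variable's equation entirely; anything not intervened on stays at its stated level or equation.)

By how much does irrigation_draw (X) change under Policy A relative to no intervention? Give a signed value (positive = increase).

Baseline:
  Z = 127
  X = 14 − 4·127 = -494
Policy A (Z := 94):
  Z = 94
  X = 14 − 4·94 = -362
Change in X: -362 − (-494) = 132

132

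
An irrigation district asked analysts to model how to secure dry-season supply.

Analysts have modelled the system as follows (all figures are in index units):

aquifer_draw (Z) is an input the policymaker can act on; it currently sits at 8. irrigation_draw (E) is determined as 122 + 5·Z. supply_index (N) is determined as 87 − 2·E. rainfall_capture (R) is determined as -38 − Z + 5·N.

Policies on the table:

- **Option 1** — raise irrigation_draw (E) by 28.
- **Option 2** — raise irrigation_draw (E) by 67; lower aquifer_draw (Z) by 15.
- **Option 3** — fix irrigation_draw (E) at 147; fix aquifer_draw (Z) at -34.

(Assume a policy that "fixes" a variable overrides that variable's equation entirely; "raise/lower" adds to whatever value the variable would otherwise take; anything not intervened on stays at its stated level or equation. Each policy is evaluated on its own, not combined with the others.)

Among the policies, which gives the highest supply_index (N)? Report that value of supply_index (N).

Option 1 (E + 28):
  Z = 8
  E = 122 + 5·8 (+28 from intervention) = 190
  N = 87 − 2·190 = -293
Option 2 (E + 67, Z − 15):
  Z = 8 − 15 = -7
  E = 122 + 5·(-7) (+67 from intervention) = 154
  N = 87 − 2·154 = -221
Option 3 (E := 147, Z := -34):
  Z = -34
  E = 147
  N = 87 − 2·147 = -207
Comparing — Option 1: N=-293, Option 2: N=-221, Option 3: N=-207. Highest is -207 (Option 3).

-207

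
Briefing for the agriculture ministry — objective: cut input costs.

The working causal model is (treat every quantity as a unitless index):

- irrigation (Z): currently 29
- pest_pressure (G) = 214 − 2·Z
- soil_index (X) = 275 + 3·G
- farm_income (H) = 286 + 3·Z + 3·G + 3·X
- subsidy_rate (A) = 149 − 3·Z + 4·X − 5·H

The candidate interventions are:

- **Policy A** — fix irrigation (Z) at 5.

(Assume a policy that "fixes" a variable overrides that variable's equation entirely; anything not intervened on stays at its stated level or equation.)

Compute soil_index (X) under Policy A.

Policy A (Z := 5):
  Z = 5
  G = 214 − 2·5 = 204
  X = 275 + 3·204 = 887

887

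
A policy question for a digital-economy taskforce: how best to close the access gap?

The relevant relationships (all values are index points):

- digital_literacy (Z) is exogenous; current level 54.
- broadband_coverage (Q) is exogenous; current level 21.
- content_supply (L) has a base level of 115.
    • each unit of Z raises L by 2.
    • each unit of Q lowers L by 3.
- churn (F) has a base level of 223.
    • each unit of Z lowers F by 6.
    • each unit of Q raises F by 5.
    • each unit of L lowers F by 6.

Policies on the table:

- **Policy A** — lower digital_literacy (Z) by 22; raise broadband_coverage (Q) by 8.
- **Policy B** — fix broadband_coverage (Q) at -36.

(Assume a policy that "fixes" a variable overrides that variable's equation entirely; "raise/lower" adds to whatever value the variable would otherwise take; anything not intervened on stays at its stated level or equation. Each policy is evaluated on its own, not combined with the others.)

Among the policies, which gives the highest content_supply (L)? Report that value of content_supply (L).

Policy A (Z − 22, Q + 8):
  Z = 54 − 22 = 32
  Q = 21 + 8 = 29
  L = 115 + 2·32 − 3·29 = 92
Policy B (Q := -36):
  Z = 54
  Q = -36
  L = 115 + 2·54 − 3·(-36) = 331
Comparing — Policy A: L=92, Policy B: L=331. Highest is 331 (Policy B).

331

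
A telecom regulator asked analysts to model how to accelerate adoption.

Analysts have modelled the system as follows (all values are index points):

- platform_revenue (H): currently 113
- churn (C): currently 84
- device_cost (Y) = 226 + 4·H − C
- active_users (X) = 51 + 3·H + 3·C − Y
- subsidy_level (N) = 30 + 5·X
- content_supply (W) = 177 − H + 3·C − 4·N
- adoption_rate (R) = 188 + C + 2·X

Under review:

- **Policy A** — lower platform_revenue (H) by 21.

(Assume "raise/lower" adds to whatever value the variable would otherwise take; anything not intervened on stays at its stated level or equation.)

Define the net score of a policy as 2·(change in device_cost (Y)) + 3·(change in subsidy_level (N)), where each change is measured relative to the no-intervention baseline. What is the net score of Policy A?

147

Baseline:
  H = 113
  C = 84
  Y = 226 + 4·113 − 84 = 594
  X = 51 + 3·113 + 3·84 − 594 = 48
  N = 30 + 5·48 = 270
Policy A (H − 21):
  H = 113 − 21 = 92
  C = 84
  Y = 226 + 4·92 − 84 = 510
  X = 51 + 3·92 + 3·84 − 510 = 69
  N = 30 + 5·69 = 375
ΔY = 510 − 594 = -84; ΔN = 375 − 270 = 105
Score = 2·(-84) + 3·105 = 147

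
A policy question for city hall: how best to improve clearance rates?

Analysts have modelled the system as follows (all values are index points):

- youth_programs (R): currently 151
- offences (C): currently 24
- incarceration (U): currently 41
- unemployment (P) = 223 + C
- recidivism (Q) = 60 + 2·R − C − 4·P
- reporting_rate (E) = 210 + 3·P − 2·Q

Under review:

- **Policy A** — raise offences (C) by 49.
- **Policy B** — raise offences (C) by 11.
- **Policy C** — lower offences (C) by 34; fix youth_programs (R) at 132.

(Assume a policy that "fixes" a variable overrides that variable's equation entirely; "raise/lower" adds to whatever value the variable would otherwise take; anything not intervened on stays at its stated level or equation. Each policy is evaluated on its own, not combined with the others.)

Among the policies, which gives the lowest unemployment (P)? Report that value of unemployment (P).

Policy A (C + 49):
  C = 24 + 49 = 73
  P = 223 + 73 = 296
Policy B (C + 11):
  C = 24 + 11 = 35
  P = 223 + 35 = 258
Policy C (C − 34, R := 132):
  C = 24 − 34 = -10
  P = 223 + (-10) = 213
Comparing — Policy A: P=296, Policy B: P=258, Policy C: P=213. Lowest is 213 (Policy C).

213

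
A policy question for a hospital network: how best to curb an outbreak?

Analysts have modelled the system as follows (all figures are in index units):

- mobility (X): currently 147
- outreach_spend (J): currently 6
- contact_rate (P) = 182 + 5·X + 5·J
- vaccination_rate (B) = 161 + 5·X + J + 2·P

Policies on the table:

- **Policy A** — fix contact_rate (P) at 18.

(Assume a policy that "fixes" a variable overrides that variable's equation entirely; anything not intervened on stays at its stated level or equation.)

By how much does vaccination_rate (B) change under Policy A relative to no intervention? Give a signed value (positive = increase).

Baseline:
  X = 147
  J = 6
  P = 182 + 5·147 + 5·6 = 947
  B = 161 + 5·147 + 6 + 2·947 = 2796
Policy A (P := 18):
  X = 147
  J = 6
  P = 18
  B = 161 + 5·147 + 6 + 2·18 = 938
Change in B: 938 − 2796 = -1858

-1858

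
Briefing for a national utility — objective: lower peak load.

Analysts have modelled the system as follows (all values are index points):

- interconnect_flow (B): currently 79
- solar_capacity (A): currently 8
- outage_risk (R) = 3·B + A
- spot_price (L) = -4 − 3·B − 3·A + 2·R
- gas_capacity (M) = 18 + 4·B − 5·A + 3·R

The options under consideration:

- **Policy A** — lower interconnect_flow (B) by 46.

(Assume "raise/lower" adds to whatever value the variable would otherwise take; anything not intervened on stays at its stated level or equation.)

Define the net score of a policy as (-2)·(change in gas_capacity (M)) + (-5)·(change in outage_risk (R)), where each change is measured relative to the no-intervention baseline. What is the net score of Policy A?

1886

Baseline:
  B = 79
  A = 8
  R = 0 + 3·79 + 8 = 245
  M = 18 + 4·79 − 5·8 + 3·245 = 1029
Policy A (B − 46):
  B = 79 − 46 = 33
  A = 8
  R = 0 + 3·33 + 8 = 107
  M = 18 + 4·33 − 5·8 + 3·107 = 431
ΔM = 431 − 1029 = -598; ΔR = 107 − 245 = -138
Score = (-2)·(-598) + (-5)·(-138) = 1886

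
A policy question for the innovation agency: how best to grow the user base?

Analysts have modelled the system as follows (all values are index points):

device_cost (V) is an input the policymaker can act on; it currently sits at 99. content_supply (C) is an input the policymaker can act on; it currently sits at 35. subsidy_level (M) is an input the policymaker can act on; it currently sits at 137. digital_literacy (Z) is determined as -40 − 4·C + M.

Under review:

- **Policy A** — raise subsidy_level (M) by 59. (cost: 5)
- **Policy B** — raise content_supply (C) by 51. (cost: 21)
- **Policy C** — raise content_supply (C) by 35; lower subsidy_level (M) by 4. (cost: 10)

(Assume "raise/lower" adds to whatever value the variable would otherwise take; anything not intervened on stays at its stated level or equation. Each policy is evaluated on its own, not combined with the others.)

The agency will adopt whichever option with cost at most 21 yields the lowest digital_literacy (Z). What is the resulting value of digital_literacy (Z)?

-247

Policy A (M + 59):
  C = 35
  M = 137 + 59 = 196
  Z = -40 − 4·35 + 196 = 16
Policy B (C + 51):
  C = 35 + 51 = 86
  M = 137
  Z = -40 − 4·86 + 137 = -247
Policy C (C + 35, M − 4):
  C = 35 + 35 = 70
  M = 137 − 4 = 133
  Z = -40 − 4·70 + 133 = -187
Comparing — Policy A: Z=16, Policy B: Z=-247, Policy C: Z=-187. Lowest is -247 (Policy B).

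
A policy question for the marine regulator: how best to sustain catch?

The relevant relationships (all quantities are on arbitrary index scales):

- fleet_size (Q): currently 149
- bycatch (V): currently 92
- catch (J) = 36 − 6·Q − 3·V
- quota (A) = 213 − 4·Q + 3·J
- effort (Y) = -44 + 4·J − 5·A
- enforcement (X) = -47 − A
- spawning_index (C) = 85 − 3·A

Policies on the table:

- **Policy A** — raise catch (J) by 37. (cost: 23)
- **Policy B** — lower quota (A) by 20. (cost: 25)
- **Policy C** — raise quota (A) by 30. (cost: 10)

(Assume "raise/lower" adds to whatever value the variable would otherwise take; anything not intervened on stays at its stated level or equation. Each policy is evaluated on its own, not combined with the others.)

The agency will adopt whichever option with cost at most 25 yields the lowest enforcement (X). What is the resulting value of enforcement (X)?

Policy A (J + 37):
  Q = 149
  V = 92
  J = 36 − 6·149 − 3·92 (+37 from intervention) = -1097
  A = 213 − 4·149 + 3·(-1097) = -3674
  X = -47 − (-3674) = 3627
Policy B (A − 20):
  Q = 149
  V = 92
  J = 36 − 6·149 − 3·92 = -1134
  A = 213 − 4·149 + 3·(-1134) (−20 from intervention) = -3805
  X = -47 − (-3805) = 3758
Policy C (A + 30):
  Q = 149
  V = 92
  J = 36 − 6·149 − 3·92 = -1134
  A = 213 − 4·149 + 3·(-1134) (+30 from intervention) = -3755
  X = -47 − (-3755) = 3708
Comparing — Policy A: X=3627, Policy B: X=3758, Policy C: X=3708. Lowest is 3627 (Policy A).

3627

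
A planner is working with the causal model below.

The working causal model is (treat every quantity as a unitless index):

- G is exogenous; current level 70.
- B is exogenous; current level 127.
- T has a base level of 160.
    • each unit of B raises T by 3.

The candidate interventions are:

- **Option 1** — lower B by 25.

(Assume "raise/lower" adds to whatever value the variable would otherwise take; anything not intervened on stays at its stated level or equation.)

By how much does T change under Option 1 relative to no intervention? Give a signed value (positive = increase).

-75

Baseline:
  B = 127
  T = 160 + 3·127 = 541
Option 1 (B − 25):
  B = 127 − 25 = 102
  T = 160 + 3·102 = 466
Change in T: 466 − 541 = -75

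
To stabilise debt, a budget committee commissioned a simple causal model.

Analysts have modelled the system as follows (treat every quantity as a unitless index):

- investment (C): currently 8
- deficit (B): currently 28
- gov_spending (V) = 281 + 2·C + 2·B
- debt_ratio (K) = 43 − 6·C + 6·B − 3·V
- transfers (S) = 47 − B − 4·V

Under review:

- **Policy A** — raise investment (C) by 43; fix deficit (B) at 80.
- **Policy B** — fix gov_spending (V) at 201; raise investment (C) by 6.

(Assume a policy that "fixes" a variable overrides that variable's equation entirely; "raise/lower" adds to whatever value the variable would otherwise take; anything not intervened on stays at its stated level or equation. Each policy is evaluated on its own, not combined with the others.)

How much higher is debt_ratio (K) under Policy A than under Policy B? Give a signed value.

-936

Policy A (C + 43, B := 80):
  C = 8 + 43 = 51
  B = 80
  V = 281 + 2·51 + 2·80 = 543
  K = 43 − 6·51 + 6·80 − 3·543 = -1412
Policy B (V := 201, C + 6):
  C = 8 + 6 = 14
  B = 28
  V = 201
  K = 43 − 6·14 + 6·28 − 3·201 = -476
K: -1412 − (-476) = -936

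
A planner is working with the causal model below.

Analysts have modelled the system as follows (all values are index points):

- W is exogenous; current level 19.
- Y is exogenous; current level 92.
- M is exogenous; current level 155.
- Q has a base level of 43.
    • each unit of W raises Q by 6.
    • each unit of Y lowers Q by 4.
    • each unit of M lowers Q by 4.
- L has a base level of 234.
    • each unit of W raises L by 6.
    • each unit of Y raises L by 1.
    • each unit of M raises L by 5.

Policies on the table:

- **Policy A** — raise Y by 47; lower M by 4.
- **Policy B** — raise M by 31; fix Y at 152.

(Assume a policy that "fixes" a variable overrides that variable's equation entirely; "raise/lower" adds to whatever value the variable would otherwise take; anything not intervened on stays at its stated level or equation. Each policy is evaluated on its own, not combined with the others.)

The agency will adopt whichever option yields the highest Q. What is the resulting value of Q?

-1003

Policy A (Y + 47, M − 4):
  W = 19
  Y = 92 + 47 = 139
  M = 155 − 4 = 151
  Q = 43 + 6·19 − 4·139 − 4·151 = -1003
Policy B (M + 31, Y := 152):
  W = 19
  Y = 152
  M = 155 + 31 = 186
  Q = 43 + 6·19 − 4·152 − 4·186 = -1195
Comparing — Policy A: Q=-1003, Policy B: Q=-1195. Highest is -1003 (Policy A).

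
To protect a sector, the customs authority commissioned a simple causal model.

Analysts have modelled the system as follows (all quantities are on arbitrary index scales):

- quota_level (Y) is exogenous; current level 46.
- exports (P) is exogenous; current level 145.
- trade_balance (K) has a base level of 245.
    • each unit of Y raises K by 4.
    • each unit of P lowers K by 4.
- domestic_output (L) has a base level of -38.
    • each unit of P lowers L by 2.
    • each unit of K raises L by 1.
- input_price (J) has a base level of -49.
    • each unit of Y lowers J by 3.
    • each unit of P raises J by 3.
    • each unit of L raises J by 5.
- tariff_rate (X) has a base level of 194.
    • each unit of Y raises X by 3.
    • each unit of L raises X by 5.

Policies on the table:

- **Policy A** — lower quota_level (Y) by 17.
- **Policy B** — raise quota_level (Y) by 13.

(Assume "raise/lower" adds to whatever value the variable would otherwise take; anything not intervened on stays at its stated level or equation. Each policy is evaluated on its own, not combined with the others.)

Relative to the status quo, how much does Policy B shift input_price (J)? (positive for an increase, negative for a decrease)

Baseline:
  Y = 46
  P = 145
  K = 245 + 4·46 − 4·145 = -151
  L = -38 − 2·145 + (-151) = -479
  J = -49 − 3·46 + 3·145 + 5·(-479) = -2147
Policy B (Y + 13):
  Y = 46 + 13 = 59
  P = 145
  K = 245 + 4·59 − 4·145 = -99
  L = -38 − 2·145 + (-99) = -427
  J = -49 − 3·59 + 3·145 + 5·(-427) = -1926
Change in J: -1926 − (-2147) = 221

221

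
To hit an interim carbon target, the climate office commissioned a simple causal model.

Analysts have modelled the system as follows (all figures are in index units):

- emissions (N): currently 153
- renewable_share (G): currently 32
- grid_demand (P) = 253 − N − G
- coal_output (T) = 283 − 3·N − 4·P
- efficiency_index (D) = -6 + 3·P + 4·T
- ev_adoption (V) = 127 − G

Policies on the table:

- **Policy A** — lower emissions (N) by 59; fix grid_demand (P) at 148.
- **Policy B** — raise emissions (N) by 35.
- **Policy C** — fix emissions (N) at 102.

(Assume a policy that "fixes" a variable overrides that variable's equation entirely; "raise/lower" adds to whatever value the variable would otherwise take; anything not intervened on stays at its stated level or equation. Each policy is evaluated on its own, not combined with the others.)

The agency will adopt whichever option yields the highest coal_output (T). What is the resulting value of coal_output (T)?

Policy A (N − 59, P := 148):
  N = 153 − 59 = 94
  G = 32
  P = 148
  T = 283 − 3·94 − 4·148 = -591
Policy B (N + 35):
  N = 153 + 35 = 188
  G = 32
  P = 253 − 188 − 32 = 33
  T = 283 − 3·188 − 4·33 = -413
Policy C (N := 102):
  N = 102
  G = 32
  P = 253 − 102 − 32 = 119
  T = 283 − 3·102 − 4·119 = -499
Comparing — Policy A: T=-591, Policy B: T=-413, Policy C: T=-499. Highest is -413 (Policy B).

-413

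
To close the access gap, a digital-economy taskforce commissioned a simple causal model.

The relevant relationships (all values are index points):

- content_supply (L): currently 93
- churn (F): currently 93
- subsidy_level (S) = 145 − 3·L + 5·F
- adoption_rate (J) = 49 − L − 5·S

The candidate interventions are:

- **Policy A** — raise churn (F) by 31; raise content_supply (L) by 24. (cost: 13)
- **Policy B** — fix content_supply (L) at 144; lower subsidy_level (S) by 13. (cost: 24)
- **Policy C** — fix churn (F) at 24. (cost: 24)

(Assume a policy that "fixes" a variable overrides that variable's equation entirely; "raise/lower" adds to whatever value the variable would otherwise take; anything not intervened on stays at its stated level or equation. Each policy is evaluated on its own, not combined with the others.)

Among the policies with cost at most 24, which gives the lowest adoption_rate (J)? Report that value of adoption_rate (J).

Policy A (F + 31, L + 24):
  L = 93 + 24 = 117
  F = 93 + 31 = 124
  S = 145 − 3·117 + 5·124 = 414
  J = 49 − 117 − 5·414 = -2138
Policy B (L := 144, S − 13):
  L = 144
  F = 93
  S = 145 − 3·144 + 5·93 (−13 from intervention) = 165
  J = 49 − 144 − 5·165 = -920
Policy C (F := 24):
  L = 93
  F = 24
  S = 145 − 3·93 + 5·24 = -14
  J = 49 − 93 − 5·(-14) = 26
Comparing — Policy A: J=-2138, Policy B: J=-920, Policy C: J=26. Lowest is -2138 (Policy A).

-2138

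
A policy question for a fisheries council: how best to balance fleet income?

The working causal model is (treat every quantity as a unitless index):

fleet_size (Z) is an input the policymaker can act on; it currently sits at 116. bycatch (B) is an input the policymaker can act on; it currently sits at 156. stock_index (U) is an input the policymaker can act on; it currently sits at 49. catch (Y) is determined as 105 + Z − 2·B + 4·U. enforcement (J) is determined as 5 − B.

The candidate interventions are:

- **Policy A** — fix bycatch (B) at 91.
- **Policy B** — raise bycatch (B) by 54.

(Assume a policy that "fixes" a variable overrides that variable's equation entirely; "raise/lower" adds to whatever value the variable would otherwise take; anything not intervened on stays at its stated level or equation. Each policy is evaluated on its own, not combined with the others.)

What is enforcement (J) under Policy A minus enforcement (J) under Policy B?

119

Policy A (B := 91):
  B = 91
  J = 5 − 91 = -86
Policy B (B + 54):
  B = 156 + 54 = 210
  J = 5 − 210 = -205
J: -86 − (-205) = 119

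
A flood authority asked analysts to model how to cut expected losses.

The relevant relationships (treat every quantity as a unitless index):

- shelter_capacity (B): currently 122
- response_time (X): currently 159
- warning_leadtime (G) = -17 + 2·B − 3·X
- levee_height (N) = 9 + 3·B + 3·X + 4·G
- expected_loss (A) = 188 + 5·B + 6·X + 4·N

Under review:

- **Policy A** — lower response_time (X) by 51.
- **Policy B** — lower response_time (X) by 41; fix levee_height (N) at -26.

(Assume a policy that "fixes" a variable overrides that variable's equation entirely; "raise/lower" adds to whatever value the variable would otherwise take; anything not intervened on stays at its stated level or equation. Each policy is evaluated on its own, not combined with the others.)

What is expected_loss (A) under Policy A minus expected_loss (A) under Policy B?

1288

Policy A (X − 51):
  B = 122
  X = 159 − 51 = 108
  G = -17 + 2·122 − 3·108 = -97
  N = 9 + 3·122 + 3·108 + 4·(-97) = 311
  A = 188 + 5·122 + 6·108 + 4·311 = 2690
Policy B (X − 41, N := -26):
  B = 122
  X = 159 − 41 = 118
  G = -17 + 2·122 − 3·118 = -127
  N = -26
  A = 188 + 5·122 + 6·118 + 4·(-26) = 1402
A: 2690 − 1402 = 1288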